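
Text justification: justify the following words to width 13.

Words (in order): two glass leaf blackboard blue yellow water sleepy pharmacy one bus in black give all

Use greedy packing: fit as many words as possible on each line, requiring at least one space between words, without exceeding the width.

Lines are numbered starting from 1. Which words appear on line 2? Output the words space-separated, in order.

Answer: leaf

Derivation:
Line 1: ['two', 'glass'] (min_width=9, slack=4)
Line 2: ['leaf'] (min_width=4, slack=9)
Line 3: ['blackboard'] (min_width=10, slack=3)
Line 4: ['blue', 'yellow'] (min_width=11, slack=2)
Line 5: ['water', 'sleepy'] (min_width=12, slack=1)
Line 6: ['pharmacy', 'one'] (min_width=12, slack=1)
Line 7: ['bus', 'in', 'black'] (min_width=12, slack=1)
Line 8: ['give', 'all'] (min_width=8, slack=5)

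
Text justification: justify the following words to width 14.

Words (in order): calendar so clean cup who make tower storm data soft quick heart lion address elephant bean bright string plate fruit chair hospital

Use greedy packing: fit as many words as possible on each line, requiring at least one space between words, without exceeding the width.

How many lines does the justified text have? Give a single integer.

Line 1: ['calendar', 'so'] (min_width=11, slack=3)
Line 2: ['clean', 'cup', 'who'] (min_width=13, slack=1)
Line 3: ['make', 'tower'] (min_width=10, slack=4)
Line 4: ['storm', 'data'] (min_width=10, slack=4)
Line 5: ['soft', 'quick'] (min_width=10, slack=4)
Line 6: ['heart', 'lion'] (min_width=10, slack=4)
Line 7: ['address'] (min_width=7, slack=7)
Line 8: ['elephant', 'bean'] (min_width=13, slack=1)
Line 9: ['bright', 'string'] (min_width=13, slack=1)
Line 10: ['plate', 'fruit'] (min_width=11, slack=3)
Line 11: ['chair', 'hospital'] (min_width=14, slack=0)
Total lines: 11

Answer: 11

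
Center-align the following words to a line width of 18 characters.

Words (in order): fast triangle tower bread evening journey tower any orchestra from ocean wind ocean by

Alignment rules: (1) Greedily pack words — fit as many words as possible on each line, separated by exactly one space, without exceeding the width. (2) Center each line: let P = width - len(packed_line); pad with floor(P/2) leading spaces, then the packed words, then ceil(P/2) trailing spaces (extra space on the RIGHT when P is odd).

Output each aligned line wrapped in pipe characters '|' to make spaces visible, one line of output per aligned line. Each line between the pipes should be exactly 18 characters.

Answer: |  fast triangle   |
|   tower bread    |
| evening journey  |
|    tower any     |
|  orchestra from  |
| ocean wind ocean |
|        by        |

Derivation:
Line 1: ['fast', 'triangle'] (min_width=13, slack=5)
Line 2: ['tower', 'bread'] (min_width=11, slack=7)
Line 3: ['evening', 'journey'] (min_width=15, slack=3)
Line 4: ['tower', 'any'] (min_width=9, slack=9)
Line 5: ['orchestra', 'from'] (min_width=14, slack=4)
Line 6: ['ocean', 'wind', 'ocean'] (min_width=16, slack=2)
Line 7: ['by'] (min_width=2, slack=16)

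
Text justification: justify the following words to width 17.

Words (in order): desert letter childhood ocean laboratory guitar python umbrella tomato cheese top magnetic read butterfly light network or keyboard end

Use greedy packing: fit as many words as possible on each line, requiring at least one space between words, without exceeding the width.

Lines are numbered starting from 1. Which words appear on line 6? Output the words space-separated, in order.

Answer: magnetic read

Derivation:
Line 1: ['desert', 'letter'] (min_width=13, slack=4)
Line 2: ['childhood', 'ocean'] (min_width=15, slack=2)
Line 3: ['laboratory', 'guitar'] (min_width=17, slack=0)
Line 4: ['python', 'umbrella'] (min_width=15, slack=2)
Line 5: ['tomato', 'cheese', 'top'] (min_width=17, slack=0)
Line 6: ['magnetic', 'read'] (min_width=13, slack=4)
Line 7: ['butterfly', 'light'] (min_width=15, slack=2)
Line 8: ['network', 'or'] (min_width=10, slack=7)
Line 9: ['keyboard', 'end'] (min_width=12, slack=5)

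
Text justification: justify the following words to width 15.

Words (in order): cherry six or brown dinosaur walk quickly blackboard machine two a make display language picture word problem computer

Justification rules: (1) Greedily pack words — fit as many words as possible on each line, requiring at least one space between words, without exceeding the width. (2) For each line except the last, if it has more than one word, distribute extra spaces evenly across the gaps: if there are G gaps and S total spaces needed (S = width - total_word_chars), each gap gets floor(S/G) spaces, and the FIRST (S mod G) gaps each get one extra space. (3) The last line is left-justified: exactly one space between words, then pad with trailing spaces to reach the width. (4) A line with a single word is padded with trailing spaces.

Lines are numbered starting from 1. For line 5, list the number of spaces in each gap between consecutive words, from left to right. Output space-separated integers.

Answer: 2 2

Derivation:
Line 1: ['cherry', 'six', 'or'] (min_width=13, slack=2)
Line 2: ['brown', 'dinosaur'] (min_width=14, slack=1)
Line 3: ['walk', 'quickly'] (min_width=12, slack=3)
Line 4: ['blackboard'] (min_width=10, slack=5)
Line 5: ['machine', 'two', 'a'] (min_width=13, slack=2)
Line 6: ['make', 'display'] (min_width=12, slack=3)
Line 7: ['language'] (min_width=8, slack=7)
Line 8: ['picture', 'word'] (min_width=12, slack=3)
Line 9: ['problem'] (min_width=7, slack=8)
Line 10: ['computer'] (min_width=8, slack=7)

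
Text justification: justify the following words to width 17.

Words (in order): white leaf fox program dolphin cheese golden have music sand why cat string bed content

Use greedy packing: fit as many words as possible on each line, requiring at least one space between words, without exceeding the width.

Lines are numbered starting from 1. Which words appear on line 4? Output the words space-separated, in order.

Answer: have music sand

Derivation:
Line 1: ['white', 'leaf', 'fox'] (min_width=14, slack=3)
Line 2: ['program', 'dolphin'] (min_width=15, slack=2)
Line 3: ['cheese', 'golden'] (min_width=13, slack=4)
Line 4: ['have', 'music', 'sand'] (min_width=15, slack=2)
Line 5: ['why', 'cat', 'string'] (min_width=14, slack=3)
Line 6: ['bed', 'content'] (min_width=11, slack=6)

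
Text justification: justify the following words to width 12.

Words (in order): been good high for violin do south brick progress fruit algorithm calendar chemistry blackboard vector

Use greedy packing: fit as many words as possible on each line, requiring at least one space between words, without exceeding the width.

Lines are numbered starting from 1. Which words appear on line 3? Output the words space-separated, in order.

Line 1: ['been', 'good'] (min_width=9, slack=3)
Line 2: ['high', 'for'] (min_width=8, slack=4)
Line 3: ['violin', 'do'] (min_width=9, slack=3)
Line 4: ['south', 'brick'] (min_width=11, slack=1)
Line 5: ['progress'] (min_width=8, slack=4)
Line 6: ['fruit'] (min_width=5, slack=7)
Line 7: ['algorithm'] (min_width=9, slack=3)
Line 8: ['calendar'] (min_width=8, slack=4)
Line 9: ['chemistry'] (min_width=9, slack=3)
Line 10: ['blackboard'] (min_width=10, slack=2)
Line 11: ['vector'] (min_width=6, slack=6)

Answer: violin do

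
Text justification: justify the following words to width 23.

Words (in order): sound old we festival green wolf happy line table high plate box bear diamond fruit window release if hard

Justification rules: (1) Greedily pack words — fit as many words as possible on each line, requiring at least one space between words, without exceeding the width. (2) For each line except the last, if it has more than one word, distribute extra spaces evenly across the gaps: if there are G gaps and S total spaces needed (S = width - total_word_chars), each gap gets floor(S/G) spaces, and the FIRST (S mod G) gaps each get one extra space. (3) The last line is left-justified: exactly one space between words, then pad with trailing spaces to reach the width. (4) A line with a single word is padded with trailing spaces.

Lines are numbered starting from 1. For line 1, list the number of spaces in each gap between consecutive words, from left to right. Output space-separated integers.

Line 1: ['sound', 'old', 'we', 'festival'] (min_width=21, slack=2)
Line 2: ['green', 'wolf', 'happy', 'line'] (min_width=21, slack=2)
Line 3: ['table', 'high', 'plate', 'box'] (min_width=20, slack=3)
Line 4: ['bear', 'diamond', 'fruit'] (min_width=18, slack=5)
Line 5: ['window', 'release', 'if', 'hard'] (min_width=22, slack=1)

Answer: 2 2 1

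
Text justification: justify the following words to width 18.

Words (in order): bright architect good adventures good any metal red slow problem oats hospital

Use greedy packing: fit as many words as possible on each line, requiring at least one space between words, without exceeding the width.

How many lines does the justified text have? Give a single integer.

Answer: 5

Derivation:
Line 1: ['bright', 'architect'] (min_width=16, slack=2)
Line 2: ['good', 'adventures'] (min_width=15, slack=3)
Line 3: ['good', 'any', 'metal', 'red'] (min_width=18, slack=0)
Line 4: ['slow', 'problem', 'oats'] (min_width=17, slack=1)
Line 5: ['hospital'] (min_width=8, slack=10)
Total lines: 5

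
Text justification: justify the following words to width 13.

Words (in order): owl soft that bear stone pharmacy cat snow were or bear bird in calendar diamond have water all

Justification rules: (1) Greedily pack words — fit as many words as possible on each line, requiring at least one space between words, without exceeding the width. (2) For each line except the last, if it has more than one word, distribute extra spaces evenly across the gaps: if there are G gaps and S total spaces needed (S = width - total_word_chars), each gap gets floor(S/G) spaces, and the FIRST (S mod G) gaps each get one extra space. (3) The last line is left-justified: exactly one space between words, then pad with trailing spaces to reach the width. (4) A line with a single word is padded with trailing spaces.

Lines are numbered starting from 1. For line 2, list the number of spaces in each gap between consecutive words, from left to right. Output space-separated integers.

Line 1: ['owl', 'soft', 'that'] (min_width=13, slack=0)
Line 2: ['bear', 'stone'] (min_width=10, slack=3)
Line 3: ['pharmacy', 'cat'] (min_width=12, slack=1)
Line 4: ['snow', 'were', 'or'] (min_width=12, slack=1)
Line 5: ['bear', 'bird', 'in'] (min_width=12, slack=1)
Line 6: ['calendar'] (min_width=8, slack=5)
Line 7: ['diamond', 'have'] (min_width=12, slack=1)
Line 8: ['water', 'all'] (min_width=9, slack=4)

Answer: 4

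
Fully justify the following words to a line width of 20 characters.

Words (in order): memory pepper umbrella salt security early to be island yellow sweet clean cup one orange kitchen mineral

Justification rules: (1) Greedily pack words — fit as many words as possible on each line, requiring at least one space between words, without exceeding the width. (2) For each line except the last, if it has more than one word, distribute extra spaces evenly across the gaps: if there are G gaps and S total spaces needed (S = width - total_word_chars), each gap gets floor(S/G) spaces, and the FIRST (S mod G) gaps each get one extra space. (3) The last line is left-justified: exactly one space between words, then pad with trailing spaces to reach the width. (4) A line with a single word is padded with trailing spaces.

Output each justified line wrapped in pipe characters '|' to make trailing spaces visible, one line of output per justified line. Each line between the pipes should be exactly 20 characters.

Answer: |memory        pepper|
|umbrella        salt|
|security early to be|
|island  yellow sweet|
|clean cup one orange|
|kitchen mineral     |

Derivation:
Line 1: ['memory', 'pepper'] (min_width=13, slack=7)
Line 2: ['umbrella', 'salt'] (min_width=13, slack=7)
Line 3: ['security', 'early', 'to', 'be'] (min_width=20, slack=0)
Line 4: ['island', 'yellow', 'sweet'] (min_width=19, slack=1)
Line 5: ['clean', 'cup', 'one', 'orange'] (min_width=20, slack=0)
Line 6: ['kitchen', 'mineral'] (min_width=15, slack=5)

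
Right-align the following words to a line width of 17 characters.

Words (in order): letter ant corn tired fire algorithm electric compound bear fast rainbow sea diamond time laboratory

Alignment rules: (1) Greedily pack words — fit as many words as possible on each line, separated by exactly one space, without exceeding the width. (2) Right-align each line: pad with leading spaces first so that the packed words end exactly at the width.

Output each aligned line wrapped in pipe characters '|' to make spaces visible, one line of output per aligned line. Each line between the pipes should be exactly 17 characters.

Line 1: ['letter', 'ant', 'corn'] (min_width=15, slack=2)
Line 2: ['tired', 'fire'] (min_width=10, slack=7)
Line 3: ['algorithm'] (min_width=9, slack=8)
Line 4: ['electric', 'compound'] (min_width=17, slack=0)
Line 5: ['bear', 'fast', 'rainbow'] (min_width=17, slack=0)
Line 6: ['sea', 'diamond', 'time'] (min_width=16, slack=1)
Line 7: ['laboratory'] (min_width=10, slack=7)

Answer: |  letter ant corn|
|       tired fire|
|        algorithm|
|electric compound|
|bear fast rainbow|
| sea diamond time|
|       laboratory|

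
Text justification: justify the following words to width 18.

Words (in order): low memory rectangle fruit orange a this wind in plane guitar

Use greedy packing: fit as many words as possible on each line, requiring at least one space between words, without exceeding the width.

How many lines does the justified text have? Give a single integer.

Line 1: ['low', 'memory'] (min_width=10, slack=8)
Line 2: ['rectangle', 'fruit'] (min_width=15, slack=3)
Line 3: ['orange', 'a', 'this', 'wind'] (min_width=18, slack=0)
Line 4: ['in', 'plane', 'guitar'] (min_width=15, slack=3)
Total lines: 4

Answer: 4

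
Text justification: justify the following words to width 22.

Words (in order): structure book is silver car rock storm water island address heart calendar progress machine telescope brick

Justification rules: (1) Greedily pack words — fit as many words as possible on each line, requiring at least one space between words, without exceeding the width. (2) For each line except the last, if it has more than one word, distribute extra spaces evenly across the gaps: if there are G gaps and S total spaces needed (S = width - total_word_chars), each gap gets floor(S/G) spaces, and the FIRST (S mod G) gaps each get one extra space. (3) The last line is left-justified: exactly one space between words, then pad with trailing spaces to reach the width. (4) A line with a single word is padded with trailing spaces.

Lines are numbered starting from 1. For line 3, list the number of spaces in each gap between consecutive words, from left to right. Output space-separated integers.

Line 1: ['structure', 'book', 'is'] (min_width=17, slack=5)
Line 2: ['silver', 'car', 'rock', 'storm'] (min_width=21, slack=1)
Line 3: ['water', 'island', 'address'] (min_width=20, slack=2)
Line 4: ['heart', 'calendar'] (min_width=14, slack=8)
Line 5: ['progress', 'machine'] (min_width=16, slack=6)
Line 6: ['telescope', 'brick'] (min_width=15, slack=7)

Answer: 2 2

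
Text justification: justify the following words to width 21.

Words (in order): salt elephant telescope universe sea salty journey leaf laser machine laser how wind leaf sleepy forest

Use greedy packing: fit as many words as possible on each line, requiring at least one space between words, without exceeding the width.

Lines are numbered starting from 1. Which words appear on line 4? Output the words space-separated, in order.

Answer: leaf laser machine

Derivation:
Line 1: ['salt', 'elephant'] (min_width=13, slack=8)
Line 2: ['telescope', 'universe'] (min_width=18, slack=3)
Line 3: ['sea', 'salty', 'journey'] (min_width=17, slack=4)
Line 4: ['leaf', 'laser', 'machine'] (min_width=18, slack=3)
Line 5: ['laser', 'how', 'wind', 'leaf'] (min_width=19, slack=2)
Line 6: ['sleepy', 'forest'] (min_width=13, slack=8)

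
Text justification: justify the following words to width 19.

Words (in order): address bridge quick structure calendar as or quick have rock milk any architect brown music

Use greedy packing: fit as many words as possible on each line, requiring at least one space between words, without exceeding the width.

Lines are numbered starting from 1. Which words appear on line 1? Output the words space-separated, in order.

Line 1: ['address', 'bridge'] (min_width=14, slack=5)
Line 2: ['quick', 'structure'] (min_width=15, slack=4)
Line 3: ['calendar', 'as', 'or'] (min_width=14, slack=5)
Line 4: ['quick', 'have', 'rock'] (min_width=15, slack=4)
Line 5: ['milk', 'any', 'architect'] (min_width=18, slack=1)
Line 6: ['brown', 'music'] (min_width=11, slack=8)

Answer: address bridge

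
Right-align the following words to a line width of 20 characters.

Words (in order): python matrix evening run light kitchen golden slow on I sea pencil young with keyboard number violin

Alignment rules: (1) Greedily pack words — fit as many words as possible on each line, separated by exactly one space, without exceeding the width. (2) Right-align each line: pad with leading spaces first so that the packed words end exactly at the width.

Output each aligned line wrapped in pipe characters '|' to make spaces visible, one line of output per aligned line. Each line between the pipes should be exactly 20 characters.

Answer: |       python matrix|
|   evening run light|
| kitchen golden slow|
|     on I sea pencil|
| young with keyboard|
|       number violin|

Derivation:
Line 1: ['python', 'matrix'] (min_width=13, slack=7)
Line 2: ['evening', 'run', 'light'] (min_width=17, slack=3)
Line 3: ['kitchen', 'golden', 'slow'] (min_width=19, slack=1)
Line 4: ['on', 'I', 'sea', 'pencil'] (min_width=15, slack=5)
Line 5: ['young', 'with', 'keyboard'] (min_width=19, slack=1)
Line 6: ['number', 'violin'] (min_width=13, slack=7)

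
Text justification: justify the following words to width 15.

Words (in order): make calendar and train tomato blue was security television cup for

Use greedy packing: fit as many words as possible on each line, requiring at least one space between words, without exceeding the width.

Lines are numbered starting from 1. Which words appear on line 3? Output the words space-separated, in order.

Line 1: ['make', 'calendar'] (min_width=13, slack=2)
Line 2: ['and', 'train'] (min_width=9, slack=6)
Line 3: ['tomato', 'blue', 'was'] (min_width=15, slack=0)
Line 4: ['security'] (min_width=8, slack=7)
Line 5: ['television', 'cup'] (min_width=14, slack=1)
Line 6: ['for'] (min_width=3, slack=12)

Answer: tomato blue was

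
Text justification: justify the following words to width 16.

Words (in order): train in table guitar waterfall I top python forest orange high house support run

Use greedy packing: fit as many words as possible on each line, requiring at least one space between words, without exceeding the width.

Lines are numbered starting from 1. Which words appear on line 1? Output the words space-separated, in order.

Answer: train in table

Derivation:
Line 1: ['train', 'in', 'table'] (min_width=14, slack=2)
Line 2: ['guitar', 'waterfall'] (min_width=16, slack=0)
Line 3: ['I', 'top', 'python'] (min_width=12, slack=4)
Line 4: ['forest', 'orange'] (min_width=13, slack=3)
Line 5: ['high', 'house'] (min_width=10, slack=6)
Line 6: ['support', 'run'] (min_width=11, slack=5)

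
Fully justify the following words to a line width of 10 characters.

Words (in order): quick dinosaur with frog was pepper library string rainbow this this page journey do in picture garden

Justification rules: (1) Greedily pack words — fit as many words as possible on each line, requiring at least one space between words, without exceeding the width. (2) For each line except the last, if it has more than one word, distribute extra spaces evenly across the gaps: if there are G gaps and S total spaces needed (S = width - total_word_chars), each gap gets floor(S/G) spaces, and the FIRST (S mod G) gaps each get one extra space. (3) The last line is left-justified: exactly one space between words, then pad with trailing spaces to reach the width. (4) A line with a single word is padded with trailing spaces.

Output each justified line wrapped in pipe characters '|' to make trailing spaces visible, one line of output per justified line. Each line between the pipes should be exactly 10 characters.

Answer: |quick     |
|dinosaur  |
|with  frog|
|was pepper|
|library   |
|string    |
|rainbow   |
|this  this|
|page      |
|journey do|
|in picture|
|garden    |

Derivation:
Line 1: ['quick'] (min_width=5, slack=5)
Line 2: ['dinosaur'] (min_width=8, slack=2)
Line 3: ['with', 'frog'] (min_width=9, slack=1)
Line 4: ['was', 'pepper'] (min_width=10, slack=0)
Line 5: ['library'] (min_width=7, slack=3)
Line 6: ['string'] (min_width=6, slack=4)
Line 7: ['rainbow'] (min_width=7, slack=3)
Line 8: ['this', 'this'] (min_width=9, slack=1)
Line 9: ['page'] (min_width=4, slack=6)
Line 10: ['journey', 'do'] (min_width=10, slack=0)
Line 11: ['in', 'picture'] (min_width=10, slack=0)
Line 12: ['garden'] (min_width=6, slack=4)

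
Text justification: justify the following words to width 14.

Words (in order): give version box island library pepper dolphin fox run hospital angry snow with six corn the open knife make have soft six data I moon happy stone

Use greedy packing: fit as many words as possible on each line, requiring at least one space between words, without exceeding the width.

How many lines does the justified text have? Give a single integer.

Answer: 12

Derivation:
Line 1: ['give', 'version'] (min_width=12, slack=2)
Line 2: ['box', 'island'] (min_width=10, slack=4)
Line 3: ['library', 'pepper'] (min_width=14, slack=0)
Line 4: ['dolphin', 'fox'] (min_width=11, slack=3)
Line 5: ['run', 'hospital'] (min_width=12, slack=2)
Line 6: ['angry', 'snow'] (min_width=10, slack=4)
Line 7: ['with', 'six', 'corn'] (min_width=13, slack=1)
Line 8: ['the', 'open', 'knife'] (min_width=14, slack=0)
Line 9: ['make', 'have', 'soft'] (min_width=14, slack=0)
Line 10: ['six', 'data', 'I'] (min_width=10, slack=4)
Line 11: ['moon', 'happy'] (min_width=10, slack=4)
Line 12: ['stone'] (min_width=5, slack=9)
Total lines: 12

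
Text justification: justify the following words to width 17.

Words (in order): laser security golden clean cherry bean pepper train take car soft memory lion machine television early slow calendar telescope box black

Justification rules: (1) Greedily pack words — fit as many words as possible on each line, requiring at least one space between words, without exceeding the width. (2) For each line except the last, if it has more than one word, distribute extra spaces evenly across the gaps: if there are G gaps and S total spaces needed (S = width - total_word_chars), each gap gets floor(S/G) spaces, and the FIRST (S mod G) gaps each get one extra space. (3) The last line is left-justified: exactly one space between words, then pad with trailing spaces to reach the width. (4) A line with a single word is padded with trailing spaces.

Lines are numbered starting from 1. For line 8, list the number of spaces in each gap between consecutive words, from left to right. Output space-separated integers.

Answer: 5

Derivation:
Line 1: ['laser', 'security'] (min_width=14, slack=3)
Line 2: ['golden', 'clean'] (min_width=12, slack=5)
Line 3: ['cherry', 'bean'] (min_width=11, slack=6)
Line 4: ['pepper', 'train', 'take'] (min_width=17, slack=0)
Line 5: ['car', 'soft', 'memory'] (min_width=15, slack=2)
Line 6: ['lion', 'machine'] (min_width=12, slack=5)
Line 7: ['television', 'early'] (min_width=16, slack=1)
Line 8: ['slow', 'calendar'] (min_width=13, slack=4)
Line 9: ['telescope', 'box'] (min_width=13, slack=4)
Line 10: ['black'] (min_width=5, slack=12)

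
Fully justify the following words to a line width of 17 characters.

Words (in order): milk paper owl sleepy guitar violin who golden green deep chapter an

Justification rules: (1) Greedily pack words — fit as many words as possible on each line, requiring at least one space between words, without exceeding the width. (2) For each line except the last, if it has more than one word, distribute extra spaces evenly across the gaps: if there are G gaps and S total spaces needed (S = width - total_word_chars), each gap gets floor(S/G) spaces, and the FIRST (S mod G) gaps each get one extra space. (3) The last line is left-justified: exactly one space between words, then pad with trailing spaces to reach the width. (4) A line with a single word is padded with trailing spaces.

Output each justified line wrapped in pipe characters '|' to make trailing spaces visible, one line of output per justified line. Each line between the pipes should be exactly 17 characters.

Answer: |milk   paper  owl|
|sleepy     guitar|
|violin who golden|
|green        deep|
|chapter an       |

Derivation:
Line 1: ['milk', 'paper', 'owl'] (min_width=14, slack=3)
Line 2: ['sleepy', 'guitar'] (min_width=13, slack=4)
Line 3: ['violin', 'who', 'golden'] (min_width=17, slack=0)
Line 4: ['green', 'deep'] (min_width=10, slack=7)
Line 5: ['chapter', 'an'] (min_width=10, slack=7)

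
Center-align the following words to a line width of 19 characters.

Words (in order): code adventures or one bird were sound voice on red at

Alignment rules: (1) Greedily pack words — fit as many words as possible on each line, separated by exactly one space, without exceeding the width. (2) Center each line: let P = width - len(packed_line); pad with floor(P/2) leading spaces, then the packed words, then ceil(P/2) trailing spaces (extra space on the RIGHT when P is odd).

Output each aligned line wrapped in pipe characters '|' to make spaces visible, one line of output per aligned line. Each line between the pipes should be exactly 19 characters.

Answer: |code adventures or |
|one bird were sound|
|  voice on red at  |

Derivation:
Line 1: ['code', 'adventures', 'or'] (min_width=18, slack=1)
Line 2: ['one', 'bird', 'were', 'sound'] (min_width=19, slack=0)
Line 3: ['voice', 'on', 'red', 'at'] (min_width=15, slack=4)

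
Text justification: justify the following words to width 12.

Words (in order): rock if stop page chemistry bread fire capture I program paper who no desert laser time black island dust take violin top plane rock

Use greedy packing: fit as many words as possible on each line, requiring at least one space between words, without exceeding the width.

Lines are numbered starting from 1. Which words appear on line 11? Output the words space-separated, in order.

Answer: take violin

Derivation:
Line 1: ['rock', 'if', 'stop'] (min_width=12, slack=0)
Line 2: ['page'] (min_width=4, slack=8)
Line 3: ['chemistry'] (min_width=9, slack=3)
Line 4: ['bread', 'fire'] (min_width=10, slack=2)
Line 5: ['capture', 'I'] (min_width=9, slack=3)
Line 6: ['program'] (min_width=7, slack=5)
Line 7: ['paper', 'who', 'no'] (min_width=12, slack=0)
Line 8: ['desert', 'laser'] (min_width=12, slack=0)
Line 9: ['time', 'black'] (min_width=10, slack=2)
Line 10: ['island', 'dust'] (min_width=11, slack=1)
Line 11: ['take', 'violin'] (min_width=11, slack=1)
Line 12: ['top', 'plane'] (min_width=9, slack=3)
Line 13: ['rock'] (min_width=4, slack=8)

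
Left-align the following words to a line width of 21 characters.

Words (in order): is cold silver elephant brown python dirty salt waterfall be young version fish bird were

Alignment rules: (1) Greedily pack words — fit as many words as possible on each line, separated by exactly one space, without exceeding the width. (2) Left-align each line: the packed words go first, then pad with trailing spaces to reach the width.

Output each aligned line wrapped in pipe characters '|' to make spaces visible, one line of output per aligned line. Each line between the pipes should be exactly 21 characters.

Line 1: ['is', 'cold', 'silver'] (min_width=14, slack=7)
Line 2: ['elephant', 'brown', 'python'] (min_width=21, slack=0)
Line 3: ['dirty', 'salt', 'waterfall'] (min_width=20, slack=1)
Line 4: ['be', 'young', 'version', 'fish'] (min_width=21, slack=0)
Line 5: ['bird', 'were'] (min_width=9, slack=12)

Answer: |is cold silver       |
|elephant brown python|
|dirty salt waterfall |
|be young version fish|
|bird were            |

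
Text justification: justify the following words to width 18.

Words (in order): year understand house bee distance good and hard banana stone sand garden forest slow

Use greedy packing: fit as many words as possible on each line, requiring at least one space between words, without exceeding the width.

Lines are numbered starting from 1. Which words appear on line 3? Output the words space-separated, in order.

Answer: good and hard

Derivation:
Line 1: ['year', 'understand'] (min_width=15, slack=3)
Line 2: ['house', 'bee', 'distance'] (min_width=18, slack=0)
Line 3: ['good', 'and', 'hard'] (min_width=13, slack=5)
Line 4: ['banana', 'stone', 'sand'] (min_width=17, slack=1)
Line 5: ['garden', 'forest', 'slow'] (min_width=18, slack=0)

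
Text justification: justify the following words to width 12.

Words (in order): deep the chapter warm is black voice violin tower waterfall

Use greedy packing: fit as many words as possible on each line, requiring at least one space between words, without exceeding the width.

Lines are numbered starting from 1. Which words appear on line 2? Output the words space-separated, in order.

Answer: chapter warm

Derivation:
Line 1: ['deep', 'the'] (min_width=8, slack=4)
Line 2: ['chapter', 'warm'] (min_width=12, slack=0)
Line 3: ['is', 'black'] (min_width=8, slack=4)
Line 4: ['voice', 'violin'] (min_width=12, slack=0)
Line 5: ['tower'] (min_width=5, slack=7)
Line 6: ['waterfall'] (min_width=9, slack=3)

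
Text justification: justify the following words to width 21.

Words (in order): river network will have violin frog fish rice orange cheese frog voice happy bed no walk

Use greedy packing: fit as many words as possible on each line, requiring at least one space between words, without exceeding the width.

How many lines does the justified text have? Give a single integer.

Answer: 5

Derivation:
Line 1: ['river', 'network', 'will'] (min_width=18, slack=3)
Line 2: ['have', 'violin', 'frog', 'fish'] (min_width=21, slack=0)
Line 3: ['rice', 'orange', 'cheese'] (min_width=18, slack=3)
Line 4: ['frog', 'voice', 'happy', 'bed'] (min_width=20, slack=1)
Line 5: ['no', 'walk'] (min_width=7, slack=14)
Total lines: 5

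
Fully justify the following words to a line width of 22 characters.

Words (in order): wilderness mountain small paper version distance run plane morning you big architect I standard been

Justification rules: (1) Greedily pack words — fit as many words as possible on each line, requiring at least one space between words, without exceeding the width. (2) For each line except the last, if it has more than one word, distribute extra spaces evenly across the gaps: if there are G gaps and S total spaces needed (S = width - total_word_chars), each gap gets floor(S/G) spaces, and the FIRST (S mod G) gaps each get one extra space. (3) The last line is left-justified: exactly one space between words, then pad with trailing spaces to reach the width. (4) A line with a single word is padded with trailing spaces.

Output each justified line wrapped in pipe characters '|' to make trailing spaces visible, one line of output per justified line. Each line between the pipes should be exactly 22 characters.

Answer: |wilderness    mountain|
|small   paper  version|
|distance   run   plane|
|morning     you    big|
|architect  I  standard|
|been                  |

Derivation:
Line 1: ['wilderness', 'mountain'] (min_width=19, slack=3)
Line 2: ['small', 'paper', 'version'] (min_width=19, slack=3)
Line 3: ['distance', 'run', 'plane'] (min_width=18, slack=4)
Line 4: ['morning', 'you', 'big'] (min_width=15, slack=7)
Line 5: ['architect', 'I', 'standard'] (min_width=20, slack=2)
Line 6: ['been'] (min_width=4, slack=18)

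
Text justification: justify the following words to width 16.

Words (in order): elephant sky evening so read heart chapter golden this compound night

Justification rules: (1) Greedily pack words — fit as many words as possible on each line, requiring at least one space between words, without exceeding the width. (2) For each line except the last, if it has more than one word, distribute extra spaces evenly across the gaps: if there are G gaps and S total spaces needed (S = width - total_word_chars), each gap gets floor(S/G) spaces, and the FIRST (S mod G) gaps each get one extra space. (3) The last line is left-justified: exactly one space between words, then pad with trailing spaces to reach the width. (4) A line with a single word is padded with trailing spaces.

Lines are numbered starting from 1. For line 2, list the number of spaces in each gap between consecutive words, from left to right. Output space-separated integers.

Line 1: ['elephant', 'sky'] (min_width=12, slack=4)
Line 2: ['evening', 'so', 'read'] (min_width=15, slack=1)
Line 3: ['heart', 'chapter'] (min_width=13, slack=3)
Line 4: ['golden', 'this'] (min_width=11, slack=5)
Line 5: ['compound', 'night'] (min_width=14, slack=2)

Answer: 2 1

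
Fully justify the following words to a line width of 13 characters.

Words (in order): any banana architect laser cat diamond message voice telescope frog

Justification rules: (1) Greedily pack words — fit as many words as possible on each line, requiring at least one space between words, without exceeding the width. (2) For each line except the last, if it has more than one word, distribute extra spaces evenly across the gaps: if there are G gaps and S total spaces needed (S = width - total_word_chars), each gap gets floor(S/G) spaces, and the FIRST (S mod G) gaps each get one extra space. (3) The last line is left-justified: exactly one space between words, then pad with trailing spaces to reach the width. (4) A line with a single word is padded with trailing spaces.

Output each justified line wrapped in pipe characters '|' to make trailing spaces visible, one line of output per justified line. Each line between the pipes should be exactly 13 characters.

Line 1: ['any', 'banana'] (min_width=10, slack=3)
Line 2: ['architect'] (min_width=9, slack=4)
Line 3: ['laser', 'cat'] (min_width=9, slack=4)
Line 4: ['diamond'] (min_width=7, slack=6)
Line 5: ['message', 'voice'] (min_width=13, slack=0)
Line 6: ['telescope'] (min_width=9, slack=4)
Line 7: ['frog'] (min_width=4, slack=9)

Answer: |any    banana|
|architect    |
|laser     cat|
|diamond      |
|message voice|
|telescope    |
|frog         |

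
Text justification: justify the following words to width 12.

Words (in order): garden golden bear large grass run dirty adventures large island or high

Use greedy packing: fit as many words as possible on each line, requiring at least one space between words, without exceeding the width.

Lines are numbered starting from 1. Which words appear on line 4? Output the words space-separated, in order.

Answer: run dirty

Derivation:
Line 1: ['garden'] (min_width=6, slack=6)
Line 2: ['golden', 'bear'] (min_width=11, slack=1)
Line 3: ['large', 'grass'] (min_width=11, slack=1)
Line 4: ['run', 'dirty'] (min_width=9, slack=3)
Line 5: ['adventures'] (min_width=10, slack=2)
Line 6: ['large', 'island'] (min_width=12, slack=0)
Line 7: ['or', 'high'] (min_width=7, slack=5)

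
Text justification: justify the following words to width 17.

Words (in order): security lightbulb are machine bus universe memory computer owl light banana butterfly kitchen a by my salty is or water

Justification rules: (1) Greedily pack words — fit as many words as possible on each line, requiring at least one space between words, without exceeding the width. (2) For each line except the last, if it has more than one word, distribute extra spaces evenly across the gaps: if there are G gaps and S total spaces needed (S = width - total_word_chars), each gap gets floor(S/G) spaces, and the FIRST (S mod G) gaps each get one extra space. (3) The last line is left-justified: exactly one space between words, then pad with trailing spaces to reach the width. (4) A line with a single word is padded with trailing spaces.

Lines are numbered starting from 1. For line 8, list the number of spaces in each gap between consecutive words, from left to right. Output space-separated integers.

Line 1: ['security'] (min_width=8, slack=9)
Line 2: ['lightbulb', 'are'] (min_width=13, slack=4)
Line 3: ['machine', 'bus'] (min_width=11, slack=6)
Line 4: ['universe', 'memory'] (min_width=15, slack=2)
Line 5: ['computer', 'owl'] (min_width=12, slack=5)
Line 6: ['light', 'banana'] (min_width=12, slack=5)
Line 7: ['butterfly', 'kitchen'] (min_width=17, slack=0)
Line 8: ['a', 'by', 'my', 'salty', 'is'] (min_width=16, slack=1)
Line 9: ['or', 'water'] (min_width=8, slack=9)

Answer: 2 1 1 1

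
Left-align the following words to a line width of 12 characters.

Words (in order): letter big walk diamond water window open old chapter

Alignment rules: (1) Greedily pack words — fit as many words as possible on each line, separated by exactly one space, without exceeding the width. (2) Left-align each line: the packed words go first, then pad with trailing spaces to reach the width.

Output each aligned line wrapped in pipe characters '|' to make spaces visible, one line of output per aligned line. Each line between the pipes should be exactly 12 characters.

Line 1: ['letter', 'big'] (min_width=10, slack=2)
Line 2: ['walk', 'diamond'] (min_width=12, slack=0)
Line 3: ['water', 'window'] (min_width=12, slack=0)
Line 4: ['open', 'old'] (min_width=8, slack=4)
Line 5: ['chapter'] (min_width=7, slack=5)

Answer: |letter big  |
|walk diamond|
|water window|
|open old    |
|chapter     |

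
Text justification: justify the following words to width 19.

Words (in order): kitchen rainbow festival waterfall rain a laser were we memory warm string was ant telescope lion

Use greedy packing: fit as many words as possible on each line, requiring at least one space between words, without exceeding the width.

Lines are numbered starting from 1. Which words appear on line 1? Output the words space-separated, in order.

Answer: kitchen rainbow

Derivation:
Line 1: ['kitchen', 'rainbow'] (min_width=15, slack=4)
Line 2: ['festival', 'waterfall'] (min_width=18, slack=1)
Line 3: ['rain', 'a', 'laser', 'were'] (min_width=17, slack=2)
Line 4: ['we', 'memory', 'warm'] (min_width=14, slack=5)
Line 5: ['string', 'was', 'ant'] (min_width=14, slack=5)
Line 6: ['telescope', 'lion'] (min_width=14, slack=5)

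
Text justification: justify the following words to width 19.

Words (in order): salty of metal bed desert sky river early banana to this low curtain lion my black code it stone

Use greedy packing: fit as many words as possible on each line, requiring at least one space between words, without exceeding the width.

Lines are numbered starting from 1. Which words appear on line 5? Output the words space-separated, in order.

Line 1: ['salty', 'of', 'metal', 'bed'] (min_width=18, slack=1)
Line 2: ['desert', 'sky', 'river'] (min_width=16, slack=3)
Line 3: ['early', 'banana', 'to'] (min_width=15, slack=4)
Line 4: ['this', 'low', 'curtain'] (min_width=16, slack=3)
Line 5: ['lion', 'my', 'black', 'code'] (min_width=18, slack=1)
Line 6: ['it', 'stone'] (min_width=8, slack=11)

Answer: lion my black code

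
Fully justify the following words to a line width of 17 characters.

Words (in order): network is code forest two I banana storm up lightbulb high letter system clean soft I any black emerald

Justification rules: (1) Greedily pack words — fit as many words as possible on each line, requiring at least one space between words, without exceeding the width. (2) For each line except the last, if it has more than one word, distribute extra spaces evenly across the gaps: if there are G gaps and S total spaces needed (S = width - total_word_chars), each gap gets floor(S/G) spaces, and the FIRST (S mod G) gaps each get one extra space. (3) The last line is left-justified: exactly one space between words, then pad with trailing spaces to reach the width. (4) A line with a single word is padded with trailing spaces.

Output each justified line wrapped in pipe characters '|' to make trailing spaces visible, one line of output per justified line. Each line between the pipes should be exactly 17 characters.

Line 1: ['network', 'is', 'code'] (min_width=15, slack=2)
Line 2: ['forest', 'two', 'I'] (min_width=12, slack=5)
Line 3: ['banana', 'storm', 'up'] (min_width=15, slack=2)
Line 4: ['lightbulb', 'high'] (min_width=14, slack=3)
Line 5: ['letter', 'system'] (min_width=13, slack=4)
Line 6: ['clean', 'soft', 'I', 'any'] (min_width=16, slack=1)
Line 7: ['black', 'emerald'] (min_width=13, slack=4)

Answer: |network  is  code|
|forest    two   I|
|banana  storm  up|
|lightbulb    high|
|letter     system|
|clean  soft I any|
|black emerald    |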